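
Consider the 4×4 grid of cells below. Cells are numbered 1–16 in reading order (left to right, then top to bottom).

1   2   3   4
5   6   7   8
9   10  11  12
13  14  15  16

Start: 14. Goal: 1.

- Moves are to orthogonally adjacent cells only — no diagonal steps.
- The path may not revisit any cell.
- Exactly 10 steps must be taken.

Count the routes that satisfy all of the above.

Need simple routes of exactly 10 moves from 14 to 1 (Manhattan distance 4, so 3 moves are spent on a detour and 3 undoing it).
Branch systematically from the start, pruning whenever the remaining move budget drops below the Manhattan distance to 1 or differs from it in parity. Grouping the completions by first move — via 10: 11; via 13: 9; via 15: 22 — and summing: 11 + 9 + 22 = 42.
That gives 42 routes.

42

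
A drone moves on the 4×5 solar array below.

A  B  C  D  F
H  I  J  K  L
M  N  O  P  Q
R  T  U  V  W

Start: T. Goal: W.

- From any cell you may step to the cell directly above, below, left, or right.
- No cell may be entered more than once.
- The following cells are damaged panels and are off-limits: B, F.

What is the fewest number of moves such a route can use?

The Manhattan distance from T to W is |4−4| + |2−5| = 3, so at least 3 moves are needed.
A route of 3 moves achieves this: T → U → V → W.
Since 3 matches the lower bound, it is optimal.

3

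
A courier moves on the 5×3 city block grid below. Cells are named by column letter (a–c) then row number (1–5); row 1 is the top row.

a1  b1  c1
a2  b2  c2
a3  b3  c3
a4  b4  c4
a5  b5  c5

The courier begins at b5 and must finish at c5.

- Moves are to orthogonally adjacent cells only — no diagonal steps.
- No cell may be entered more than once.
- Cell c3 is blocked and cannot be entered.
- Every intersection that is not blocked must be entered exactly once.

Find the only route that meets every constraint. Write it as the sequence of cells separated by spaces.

b5 a5 a4 a3 a2 a1 b1 c1 c2 b2 b3 b4 c4 c5

Need to visit all 14 open cells exactly once, starting at b5 and ending at c5.
Cell c1 has only two open neighbours (c2 and b1), so the path must pass straight through it: one of those is the cell it's entered from and the other is where it exits.
Route from b5: left to a5, 4× up (reaching a1), 2× right (reaching c1), down to c2, left to b2, 2× down (reaching b4), right to c4, down to c5 — 13 moves in all.
Check: all 14 open cells covered.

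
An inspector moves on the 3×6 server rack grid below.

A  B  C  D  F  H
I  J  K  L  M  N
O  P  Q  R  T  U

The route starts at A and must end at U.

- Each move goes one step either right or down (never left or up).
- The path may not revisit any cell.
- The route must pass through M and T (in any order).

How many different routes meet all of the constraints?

5

A right/down-only route from A to U makes exactly 2 down-moves and 5 right-moves in some order.
With no other constraints that would be C(7,2) = 21 routes.
A monotone route can only reach the required cells in the order M, T, so split there and multiply the segment counts: A→M: 5; M→T: 1; T→U: 1; product = 5.
That gives 5 routes.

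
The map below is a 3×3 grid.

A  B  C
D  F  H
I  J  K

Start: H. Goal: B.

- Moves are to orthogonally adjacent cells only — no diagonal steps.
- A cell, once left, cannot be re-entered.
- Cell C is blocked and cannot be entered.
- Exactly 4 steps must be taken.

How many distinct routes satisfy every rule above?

Need simple routes of exactly 4 moves from H to B (Manhattan distance 2, so 1 moves are spent on a detour and 1 undoing it).
Enumerating: H K J F B | H F D A B.
That gives 2 routes.

2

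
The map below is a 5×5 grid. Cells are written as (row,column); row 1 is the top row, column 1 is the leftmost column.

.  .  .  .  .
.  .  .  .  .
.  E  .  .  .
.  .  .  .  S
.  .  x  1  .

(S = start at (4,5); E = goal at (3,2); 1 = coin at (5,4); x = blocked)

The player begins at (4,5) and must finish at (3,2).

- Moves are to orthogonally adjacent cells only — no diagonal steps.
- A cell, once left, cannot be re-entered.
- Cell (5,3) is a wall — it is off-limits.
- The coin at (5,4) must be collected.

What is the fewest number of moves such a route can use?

6

Any route passes through (5,4) somewhere between (4,5) and (3,2). Summing Manhattan distances along the two legs ((4,5) → (5,4) → (3,2)) gives a lower bound of 2 + 4 = 6 moves.
A route of 6 moves achieves this: (4,5) → (5,5) → (5,4) → (4,4) → (3,4) → (3,3) → (3,2).
Since 6 matches the lower bound, it is optimal.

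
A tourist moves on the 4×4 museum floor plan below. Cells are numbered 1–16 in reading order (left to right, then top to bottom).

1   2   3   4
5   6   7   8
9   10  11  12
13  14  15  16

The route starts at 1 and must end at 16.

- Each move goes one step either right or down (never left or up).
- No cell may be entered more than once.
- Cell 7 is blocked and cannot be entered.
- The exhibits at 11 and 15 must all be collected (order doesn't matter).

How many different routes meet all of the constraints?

3

A right/down-only route from 1 to 16 makes exactly 3 down-moves and 3 right-moves in some order.
With no other constraints that would be C(6,3) = 20 routes.
A monotone route can only reach the required cells in the order 11, 15, so split there and multiply the segment counts (each segment already excludes blocked cells): 1→11: 3; 11→15: 1; 15→16: 1; product = 3.
That gives 3 routes.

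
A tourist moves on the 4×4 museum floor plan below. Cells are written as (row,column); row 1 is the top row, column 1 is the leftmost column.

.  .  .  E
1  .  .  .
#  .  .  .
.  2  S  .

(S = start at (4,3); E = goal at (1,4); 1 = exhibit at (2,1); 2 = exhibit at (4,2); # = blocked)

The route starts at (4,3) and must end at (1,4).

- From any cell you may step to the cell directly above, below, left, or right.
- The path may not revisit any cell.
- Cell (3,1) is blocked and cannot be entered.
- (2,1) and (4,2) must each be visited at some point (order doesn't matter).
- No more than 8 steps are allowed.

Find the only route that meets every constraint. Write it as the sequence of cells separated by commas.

(4,3), (4,2), (3,2), (2,2), (2,1), (1,1), (1,2), (1,3), (1,4)

Any route must reach (2,1) and (4,2) and still end at (1,4) within 8 moves, so the order of the required stops is forced.
Route from (4,3): left 1 to (4,2), up 2 to (2,2), left 1 to (2,1), up 1 to (1,1), right 3 to (1,4) — 8 moves in all.
Check: all required cells visited; 8 ≤ 8 moves.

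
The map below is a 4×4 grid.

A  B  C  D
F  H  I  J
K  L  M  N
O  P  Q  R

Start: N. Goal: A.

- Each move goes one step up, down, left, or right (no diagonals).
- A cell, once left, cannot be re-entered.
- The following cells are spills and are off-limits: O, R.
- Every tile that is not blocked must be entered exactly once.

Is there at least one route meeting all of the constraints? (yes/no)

One route that works: N → J → D → C → I → M → Q → P → L → K → F → H → B → A.

yes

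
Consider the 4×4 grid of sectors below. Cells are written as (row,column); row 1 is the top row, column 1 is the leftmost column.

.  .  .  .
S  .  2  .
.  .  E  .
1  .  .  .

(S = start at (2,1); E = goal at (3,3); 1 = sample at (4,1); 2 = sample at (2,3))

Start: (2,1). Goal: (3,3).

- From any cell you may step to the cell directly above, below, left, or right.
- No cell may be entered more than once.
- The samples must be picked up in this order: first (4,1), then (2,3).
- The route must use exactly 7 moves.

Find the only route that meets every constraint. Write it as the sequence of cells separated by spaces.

The waypoints must appear in the order (4,1), (2,3), with no cell reused.
Route from (2,1): 2× down (reaching (4,1)), right to (4,2), 2× up (reaching (2,2)), right to (2,3), down to (3,3) — 7 moves in all.
Check: order respected (1 at step 2, 2 at step 6); 7 moves as required.

(2,1) (3,1) (4,1) (4,2) (3,2) (2,2) (2,3) (3,3)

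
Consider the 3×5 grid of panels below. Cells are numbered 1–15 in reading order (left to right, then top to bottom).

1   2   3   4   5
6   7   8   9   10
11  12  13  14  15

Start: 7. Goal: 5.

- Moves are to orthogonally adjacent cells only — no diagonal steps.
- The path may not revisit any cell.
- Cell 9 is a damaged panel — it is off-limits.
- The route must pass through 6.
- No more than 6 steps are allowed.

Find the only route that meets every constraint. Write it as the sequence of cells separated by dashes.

7 - 6 - 1 - 2 - 3 - 4 - 5

The budget equals the shortest possible length, so every move has to be on a shortest route through the required cells.
Route from 7: left 1 to 6, up 1 to 1, right 4 to 5 — 6 moves in all.
Check: all required cells visited; 6 ≤ 6 moves.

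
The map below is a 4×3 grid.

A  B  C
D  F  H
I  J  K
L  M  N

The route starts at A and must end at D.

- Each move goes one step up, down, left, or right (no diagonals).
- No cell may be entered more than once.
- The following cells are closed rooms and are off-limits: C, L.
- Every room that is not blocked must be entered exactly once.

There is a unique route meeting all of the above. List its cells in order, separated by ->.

A -> B -> F -> H -> K -> N -> M -> J -> I -> D

Need to visit all 10 open cells exactly once, starting at A and ending at D.
Cell N has only two open neighbours (K and M), so the path must pass straight through it: one of those is the cell it's entered from and the other is where it exits.
Route from A: right 1 to B, down 1 to F, right 1 to H, down 2 to N, left 1 to M, up 1 to J, left 1 to I, up 1 to D — 9 moves in all.
Check: all 10 open cells covered.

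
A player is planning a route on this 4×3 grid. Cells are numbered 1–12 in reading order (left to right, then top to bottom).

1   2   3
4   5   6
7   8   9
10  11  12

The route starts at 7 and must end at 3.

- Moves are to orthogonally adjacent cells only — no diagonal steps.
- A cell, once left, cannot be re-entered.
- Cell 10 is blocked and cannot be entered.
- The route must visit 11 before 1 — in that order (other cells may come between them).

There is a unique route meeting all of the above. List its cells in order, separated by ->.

The waypoints must appear in the order 11, 1, with no cell reused.
Route from 7: right to 8, down to 11, right to 12, 2× up (reaching 6), 2× left (reaching 4), up to 1, 2× right (reaching 3) — 10 moves in all.
Check: order respected (11 at step 2, 1 at step 8).

7 -> 8 -> 11 -> 12 -> 9 -> 6 -> 5 -> 4 -> 1 -> 2 -> 3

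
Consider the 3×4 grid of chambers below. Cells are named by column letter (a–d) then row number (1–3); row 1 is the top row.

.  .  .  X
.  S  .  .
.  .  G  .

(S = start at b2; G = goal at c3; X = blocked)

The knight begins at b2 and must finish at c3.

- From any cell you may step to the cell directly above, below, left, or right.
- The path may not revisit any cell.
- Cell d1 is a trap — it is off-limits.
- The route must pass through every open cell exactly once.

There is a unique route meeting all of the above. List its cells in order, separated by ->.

Need to visit all 11 open cells exactly once, starting at b2 and ending at c3.
Cell d2 has only two open neighbours (d3 and c2), so the path must pass straight through it: one of those is the cell it's entered from and the other is where it exits.
Route from b2: down 1 to b3, left 1 to a3, up 2 to a1, right 2 to c1, down 1 to c2, right 1 to d2, down 1 to d3, left 1 to c3 — 10 moves in all.
Check: all 11 open cells covered.

b2 -> b3 -> a3 -> a2 -> a1 -> b1 -> c1 -> c2 -> d2 -> d3 -> c3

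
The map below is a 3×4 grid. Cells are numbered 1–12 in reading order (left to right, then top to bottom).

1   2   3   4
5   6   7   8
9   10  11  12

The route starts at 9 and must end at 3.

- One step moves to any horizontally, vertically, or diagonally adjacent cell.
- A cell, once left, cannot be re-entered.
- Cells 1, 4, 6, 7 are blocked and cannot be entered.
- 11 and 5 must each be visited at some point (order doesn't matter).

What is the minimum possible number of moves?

Any route passes through 11 and 5 in some order between 9 and 3. Summing Chebyshev distances along each leg and taking the cheapest ordering (9 → 5 → 11 → 3) gives a lower bound of 1 + 2 + 2 = 5 moves.
A route of 5 moves achieves this: 9 → 5 → 10 → 11 → 8 → 3.
Since 5 matches the lower bound, it is optimal.

5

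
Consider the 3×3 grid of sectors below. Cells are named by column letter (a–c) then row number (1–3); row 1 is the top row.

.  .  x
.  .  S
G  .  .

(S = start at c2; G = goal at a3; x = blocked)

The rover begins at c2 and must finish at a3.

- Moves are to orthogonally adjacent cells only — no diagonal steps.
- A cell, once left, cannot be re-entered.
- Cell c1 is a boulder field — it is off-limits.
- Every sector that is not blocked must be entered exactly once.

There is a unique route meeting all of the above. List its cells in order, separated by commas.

Need to visit all 8 open cells exactly once, starting at c2 and ending at a3.
Route from c2: down 1 to c3, left 1 to b3, up 2 to b1, left 1 to a1, down 2 to a3 — 7 moves in all.
Check: all 8 open cells covered.

c2, c3, b3, b2, b1, a1, a2, a3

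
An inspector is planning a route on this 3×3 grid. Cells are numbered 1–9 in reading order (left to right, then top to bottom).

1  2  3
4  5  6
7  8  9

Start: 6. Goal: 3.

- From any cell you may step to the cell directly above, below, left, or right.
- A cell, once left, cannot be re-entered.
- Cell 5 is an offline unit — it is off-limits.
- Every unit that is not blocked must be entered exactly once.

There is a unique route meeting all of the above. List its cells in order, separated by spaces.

Need to visit all 8 open cells exactly once, starting at 6 and ending at 3.
Route from 6: down to 9, 2× left (reaching 7), 2× up (reaching 1), 2× right (reaching 3) — 7 moves in all.
Check: all 8 open cells covered.

6 9 8 7 4 1 2 3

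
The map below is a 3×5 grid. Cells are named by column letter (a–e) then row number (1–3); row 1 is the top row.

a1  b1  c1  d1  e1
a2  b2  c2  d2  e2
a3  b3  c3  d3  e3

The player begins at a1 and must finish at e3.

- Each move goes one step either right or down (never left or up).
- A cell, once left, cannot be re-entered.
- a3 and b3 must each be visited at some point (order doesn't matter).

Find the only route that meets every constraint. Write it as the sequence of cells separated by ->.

Moves only go right or down, so the column and row indices never decrease.
Route from a1: 2× down (reaching a3), 4× right (reaching e3) — 6 moves in all.
Check: all required cells visited.

a1 -> a2 -> a3 -> b3 -> c3 -> d3 -> e3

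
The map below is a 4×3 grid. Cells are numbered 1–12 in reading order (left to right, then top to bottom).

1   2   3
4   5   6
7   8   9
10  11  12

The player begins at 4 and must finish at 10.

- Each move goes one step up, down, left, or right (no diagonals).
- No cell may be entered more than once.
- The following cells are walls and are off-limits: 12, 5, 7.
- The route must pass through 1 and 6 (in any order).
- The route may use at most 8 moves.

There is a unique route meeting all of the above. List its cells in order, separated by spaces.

4 1 2 3 6 9 8 11 10

Any route must reach 1 and 6 and still end at 10 within 8 moves, so the order of the required stops is forced.
Route from 4: up to 1, 2× right (reaching 3), 2× down (reaching 9), left to 8, down to 11, left to 10 — 8 moves in all.
Check: all required cells visited; 8 ≤ 8 moves.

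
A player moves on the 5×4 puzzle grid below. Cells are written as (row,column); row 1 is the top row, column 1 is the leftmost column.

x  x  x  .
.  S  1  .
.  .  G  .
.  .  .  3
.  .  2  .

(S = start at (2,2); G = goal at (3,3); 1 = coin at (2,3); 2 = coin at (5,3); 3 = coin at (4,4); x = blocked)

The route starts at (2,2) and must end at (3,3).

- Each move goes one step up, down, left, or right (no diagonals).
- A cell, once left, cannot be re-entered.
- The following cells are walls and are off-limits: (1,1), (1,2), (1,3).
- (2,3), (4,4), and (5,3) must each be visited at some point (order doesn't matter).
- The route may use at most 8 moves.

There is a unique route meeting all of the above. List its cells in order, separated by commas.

(2,2), (2,3), (2,4), (3,4), (4,4), (5,4), (5,3), (4,3), (3,3)

The 8-move cap with required stops at (2,3), (4,4), (5,3) leaves no slack for detours.
Route from (2,2): right 2 to (2,4), down 3 to (5,4), left 1 to (5,3), up 2 to (3,3) — 8 moves in all.
Check: all required cells visited; 8 ≤ 8 moves.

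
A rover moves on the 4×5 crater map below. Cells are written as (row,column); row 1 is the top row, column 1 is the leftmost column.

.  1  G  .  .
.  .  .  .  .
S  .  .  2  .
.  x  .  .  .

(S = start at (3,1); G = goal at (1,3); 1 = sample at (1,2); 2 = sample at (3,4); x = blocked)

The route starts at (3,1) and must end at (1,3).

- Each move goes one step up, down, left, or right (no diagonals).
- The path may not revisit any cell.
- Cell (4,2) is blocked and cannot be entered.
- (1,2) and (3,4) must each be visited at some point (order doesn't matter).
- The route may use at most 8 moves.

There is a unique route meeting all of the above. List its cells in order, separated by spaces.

The budget equals the shortest possible length, so every move has to be on a shortest route through the required cells.
Route from (3,1): right 3 to (3,4), up 1 to (2,4), left 2 to (2,2), up 1 to (1,2), right 1 to (1,3) — 8 moves in all.
Check: all required cells visited; 8 ≤ 8 moves.

(3,1) (3,2) (3,3) (3,4) (2,4) (2,3) (2,2) (1,2) (1,3)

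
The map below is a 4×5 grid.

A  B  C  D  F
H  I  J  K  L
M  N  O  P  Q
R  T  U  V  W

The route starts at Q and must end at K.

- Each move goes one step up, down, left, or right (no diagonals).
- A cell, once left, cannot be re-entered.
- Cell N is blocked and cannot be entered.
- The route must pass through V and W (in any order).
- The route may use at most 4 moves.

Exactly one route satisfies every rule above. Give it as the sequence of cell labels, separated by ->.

Q -> W -> V -> P -> K

The budget equals the shortest possible length, so every move has to be on a shortest route through the required cells.
Route from Q: down to W, left to V, 2× up (reaching K) — 4 moves in all.
Check: all required cells visited; 4 ≤ 4 moves.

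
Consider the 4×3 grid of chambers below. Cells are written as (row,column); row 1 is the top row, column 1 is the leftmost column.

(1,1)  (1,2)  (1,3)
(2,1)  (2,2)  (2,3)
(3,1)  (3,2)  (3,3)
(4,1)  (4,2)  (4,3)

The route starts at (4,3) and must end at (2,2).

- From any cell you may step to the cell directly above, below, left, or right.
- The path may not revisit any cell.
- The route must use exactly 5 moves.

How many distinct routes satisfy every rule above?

Need simple routes of exactly 5 moves from (4,3) to (2,2) (Manhattan distance 3, so 1 moves are spent on a detour and 1 undoing it).
Enumerating: (4,3) (3,3) (2,3) (1,3) (1,2) (2,2) | (4,3) (3,3) (3,2) (3,1) (2,1) (2,2) | (4,3) (4,2) (3,2) (3,1) (2,1) (2,2) | (4,3) (4,2) (3,2) (3,3) (2,3) (2,2) | (4,3) (4,2) (4,1) (3,1) (2,1) (2,2) | (4,3) (4,2) (4,1) (3,1) (3,2) (2,2).
That gives 6 routes.

6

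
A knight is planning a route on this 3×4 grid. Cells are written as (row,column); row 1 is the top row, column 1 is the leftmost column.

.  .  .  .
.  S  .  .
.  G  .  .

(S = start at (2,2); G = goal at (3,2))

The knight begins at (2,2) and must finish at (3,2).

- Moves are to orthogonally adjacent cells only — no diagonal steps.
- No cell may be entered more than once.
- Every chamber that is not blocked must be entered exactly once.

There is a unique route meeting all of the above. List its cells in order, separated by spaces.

(2,2) (2,3) (3,3) (3,4) (2,4) (1,4) (1,3) (1,2) (1,1) (2,1) (3,1) (3,2)

Need to visit all 12 open cells exactly once, starting at (2,2) and ending at (3,2).
Cell (3,1) has only two open neighbours ((2,1) and (3,2)), so the path must pass straight through it: one of those is the cell it's entered from and the other is where it exits.
Route from (2,2): right 1 to (2,3), down 1 to (3,3), right 1 to (3,4), up 2 to (1,4), left 3 to (1,1), down 2 to (3,1), right 1 to (3,2) — 11 moves in all.
Check: all 12 open cells covered.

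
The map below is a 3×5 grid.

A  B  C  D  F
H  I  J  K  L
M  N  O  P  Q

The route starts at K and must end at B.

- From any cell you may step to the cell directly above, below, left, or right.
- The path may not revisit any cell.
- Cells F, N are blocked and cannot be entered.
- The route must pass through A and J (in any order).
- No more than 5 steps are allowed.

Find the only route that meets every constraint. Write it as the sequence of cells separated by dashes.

The 5-move cap with required stops at A, J leaves no slack for detours.
Route from K: left 3 to H, up 1 to A, right 1 to B — 5 moves in all.
Check: all required cells visited; 5 ≤ 5 moves.

K - J - I - H - A - B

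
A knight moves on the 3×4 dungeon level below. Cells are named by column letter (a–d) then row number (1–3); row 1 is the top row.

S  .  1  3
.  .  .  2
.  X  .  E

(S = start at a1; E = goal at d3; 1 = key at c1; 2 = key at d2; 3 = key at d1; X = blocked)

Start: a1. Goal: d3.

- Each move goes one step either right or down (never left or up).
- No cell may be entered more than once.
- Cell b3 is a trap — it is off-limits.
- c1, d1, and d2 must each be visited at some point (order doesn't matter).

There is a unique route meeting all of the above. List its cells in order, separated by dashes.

a1 - b1 - c1 - d1 - d2 - d3

Moves only go right or down, so the column and row indices never decrease.
Route from a1: 3× right (reaching d1), 2× down (reaching d3) — 5 moves in all.
Check: all required cells visited.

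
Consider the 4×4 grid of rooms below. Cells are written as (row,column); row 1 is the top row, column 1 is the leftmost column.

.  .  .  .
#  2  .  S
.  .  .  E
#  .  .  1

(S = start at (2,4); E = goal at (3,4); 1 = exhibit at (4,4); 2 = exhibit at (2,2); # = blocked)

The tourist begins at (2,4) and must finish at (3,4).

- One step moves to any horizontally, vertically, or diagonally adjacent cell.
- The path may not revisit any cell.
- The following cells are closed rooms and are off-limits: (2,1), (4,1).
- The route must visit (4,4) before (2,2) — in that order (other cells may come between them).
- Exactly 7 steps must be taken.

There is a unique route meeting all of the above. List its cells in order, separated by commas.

(2,4), (3,3), (4,4), (4,3), (3,2), (2,2), (2,3), (3,4)

The waypoints must appear in the order (4,4), (2,2), with no cell reused.
Route from (2,4): down-left to (3,3), down-right to (4,4), left to (4,3), up-left to (3,2), up to (2,2), right to (2,3), down-right to (3,4) — 7 moves in all.
Check: order respected (1 at step 2, 2 at step 5); 7 moves as required.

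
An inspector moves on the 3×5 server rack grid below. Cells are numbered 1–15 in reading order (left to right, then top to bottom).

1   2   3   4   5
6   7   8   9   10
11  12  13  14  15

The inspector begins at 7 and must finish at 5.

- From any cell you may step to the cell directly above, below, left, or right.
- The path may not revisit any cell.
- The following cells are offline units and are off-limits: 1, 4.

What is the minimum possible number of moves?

4

The Manhattan distance from 7 to 5 is |2−1| + |2−5| = 4, so at least 4 moves are needed.
A route of 4 moves achieves this: 7 → 8 → 9 → 10 → 5.
Since 4 matches the lower bound, it is optimal.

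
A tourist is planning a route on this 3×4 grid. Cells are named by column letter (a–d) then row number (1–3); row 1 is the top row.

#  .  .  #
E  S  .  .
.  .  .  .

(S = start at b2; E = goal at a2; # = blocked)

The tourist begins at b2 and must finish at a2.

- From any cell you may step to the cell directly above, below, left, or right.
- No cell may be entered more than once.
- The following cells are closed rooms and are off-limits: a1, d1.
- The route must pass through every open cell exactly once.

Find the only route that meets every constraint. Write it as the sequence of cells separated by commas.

Need to visit all 10 open cells exactly once, starting at b2 and ending at a2.
Route from b2: up to b1, right to c1, down to c2, right to d2, down to d3, 3× left (reaching a3), up to a2 — 9 moves in all.
Check: all 10 open cells covered.

b2, b1, c1, c2, d2, d3, c3, b3, a3, a2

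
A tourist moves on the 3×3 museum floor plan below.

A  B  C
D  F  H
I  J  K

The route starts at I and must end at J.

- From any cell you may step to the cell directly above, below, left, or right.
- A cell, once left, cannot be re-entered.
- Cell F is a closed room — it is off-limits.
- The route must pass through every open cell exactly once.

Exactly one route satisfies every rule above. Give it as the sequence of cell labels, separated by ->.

I -> D -> A -> B -> C -> H -> K -> J

Need to visit all 8 open cells exactly once, starting at I and ending at J.
Cell H has only two open neighbours (C and K), so the path must pass straight through it: one of those is the cell it's entered from and the other is where it exits.
Route from I: 2× up (reaching A), 2× right (reaching C), 2× down (reaching K), left to J — 7 moves in all.
Check: all 8 open cells covered.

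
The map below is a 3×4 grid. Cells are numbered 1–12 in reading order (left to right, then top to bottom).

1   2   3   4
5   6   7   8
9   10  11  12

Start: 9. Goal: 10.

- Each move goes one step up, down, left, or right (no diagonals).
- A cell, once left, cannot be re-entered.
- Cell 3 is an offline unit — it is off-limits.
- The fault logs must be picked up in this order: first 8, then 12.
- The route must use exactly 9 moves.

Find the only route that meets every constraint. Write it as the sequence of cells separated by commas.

9, 5, 1, 2, 6, 7, 8, 12, 11, 10

The waypoints must appear in the order 8, 12, with no cell reused.
Route from 9: 2× up (reaching 1), right to 2, down to 6, 2× right (reaching 8), down to 12, 2× left (reaching 10) — 9 moves in all.
Check: order respected (8 at step 6, 12 at step 7); 9 moves as required.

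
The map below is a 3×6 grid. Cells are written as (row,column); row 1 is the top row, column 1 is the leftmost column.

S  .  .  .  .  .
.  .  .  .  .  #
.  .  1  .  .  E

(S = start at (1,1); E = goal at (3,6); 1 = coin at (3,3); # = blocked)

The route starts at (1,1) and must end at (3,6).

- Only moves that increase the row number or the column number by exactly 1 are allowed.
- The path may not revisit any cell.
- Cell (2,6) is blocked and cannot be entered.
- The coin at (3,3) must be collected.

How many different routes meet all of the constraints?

A right/down-only route from (1,1) to (3,6) makes exactly 2 down-moves and 5 right-moves in some order.
With no other constraints that would be C(7,2) = 21 routes.
Split at (3,3) and multiply the segment counts (each segment already excludes blocked cells): (1,1)→(3,3): 6; (3,3)→(3,6): 1; product = 6.
That gives 6 routes.

6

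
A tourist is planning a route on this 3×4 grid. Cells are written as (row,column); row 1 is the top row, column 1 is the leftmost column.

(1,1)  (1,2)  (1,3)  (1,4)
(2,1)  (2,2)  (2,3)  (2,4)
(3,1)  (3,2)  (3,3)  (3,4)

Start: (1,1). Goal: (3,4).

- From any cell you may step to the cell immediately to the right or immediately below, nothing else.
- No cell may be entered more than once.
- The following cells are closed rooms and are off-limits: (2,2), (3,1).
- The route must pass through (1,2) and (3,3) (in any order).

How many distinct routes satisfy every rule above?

1

A right/down-only route from (1,1) to (3,4) makes exactly 2 down-moves and 3 right-moves in some order.
With no other constraints that would be C(5,2) = 10 routes.
A monotone route can only reach the required cells in the order (1,2), (3,3), so split there and multiply the segment counts (each segment already excludes blocked cells): (1,1)→(1,2): 1; (1,2)→(3,3): 1; (3,3)→(3,4): 1; product = 1.
That gives 1 route.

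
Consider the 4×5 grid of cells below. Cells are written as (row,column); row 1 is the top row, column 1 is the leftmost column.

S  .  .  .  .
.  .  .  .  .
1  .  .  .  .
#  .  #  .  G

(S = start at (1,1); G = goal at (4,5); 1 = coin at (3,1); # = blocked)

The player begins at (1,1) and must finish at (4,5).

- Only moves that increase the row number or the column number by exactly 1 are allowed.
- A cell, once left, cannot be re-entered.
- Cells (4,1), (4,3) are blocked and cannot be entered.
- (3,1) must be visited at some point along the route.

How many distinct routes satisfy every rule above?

A right/down-only route from (1,1) to (4,5) makes exactly 3 down-moves and 4 right-moves in some order.
With no other constraints that would be C(7,3) = 35 routes.
Split at (3,1) and multiply the segment counts (each segment already excludes blocked cells): (1,1)→(3,1): 1; (3,1)→(4,5): 2; product = 2.
That gives 2 routes.

2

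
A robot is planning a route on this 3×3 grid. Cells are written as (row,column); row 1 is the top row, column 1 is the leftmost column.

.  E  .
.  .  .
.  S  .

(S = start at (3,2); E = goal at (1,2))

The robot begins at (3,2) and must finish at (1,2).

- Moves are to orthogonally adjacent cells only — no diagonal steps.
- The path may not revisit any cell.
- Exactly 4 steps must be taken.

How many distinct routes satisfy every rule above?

Need simple routes of exactly 4 moves from (3,2) to (1,2) (Manhattan distance 2, so 1 moves are spent on a detour and 1 undoing it).
Enumerating: (3,2) (2,2) (2,1) (1,1) (1,2) | (3,2) (2,2) (2,3) (1,3) (1,2) | (3,2) (3,1) (2,1) (1,1) (1,2) | (3,2) (3,1) (2,1) (2,2) (1,2) | (3,2) (3,3) (2,3) (1,3) (1,2) | (3,2) (3,3) (2,3) (2,2) (1,2).
That gives 6 routes.

6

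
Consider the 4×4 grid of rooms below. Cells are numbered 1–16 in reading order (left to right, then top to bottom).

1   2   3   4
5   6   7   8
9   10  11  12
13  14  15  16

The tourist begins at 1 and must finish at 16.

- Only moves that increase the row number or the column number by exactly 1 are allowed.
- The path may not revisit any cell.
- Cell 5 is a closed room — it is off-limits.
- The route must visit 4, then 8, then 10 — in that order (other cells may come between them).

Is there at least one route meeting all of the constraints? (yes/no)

no

10 lies to the left of 8, so going from 8 to 10 would need a leftward move — but moves only go right/down, so 8 cannot be visited before 10.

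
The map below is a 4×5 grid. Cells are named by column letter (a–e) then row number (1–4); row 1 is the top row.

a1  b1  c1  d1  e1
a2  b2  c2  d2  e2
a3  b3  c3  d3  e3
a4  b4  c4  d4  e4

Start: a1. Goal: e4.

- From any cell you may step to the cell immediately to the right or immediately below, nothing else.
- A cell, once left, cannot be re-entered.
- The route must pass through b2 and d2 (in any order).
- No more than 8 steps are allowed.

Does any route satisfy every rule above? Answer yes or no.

One route that works: a1 → a2 → b2 → c2 → d2 → d3 → d4 → e4.

yes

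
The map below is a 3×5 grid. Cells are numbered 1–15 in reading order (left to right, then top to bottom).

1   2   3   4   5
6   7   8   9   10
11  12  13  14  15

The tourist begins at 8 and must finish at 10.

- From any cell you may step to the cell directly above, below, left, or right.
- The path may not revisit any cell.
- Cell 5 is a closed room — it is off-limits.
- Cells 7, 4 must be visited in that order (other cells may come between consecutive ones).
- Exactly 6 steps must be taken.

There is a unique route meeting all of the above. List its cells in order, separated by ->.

The waypoints must appear in the order 7, 4, with no cell reused.
Route from 8: left 1 to 7, up 1 to 2, right 2 to 4, down 1 to 9, right 1 to 10 — 6 moves in all.
Check: order respected (7 at step 1, 4 at step 4); 6 moves as required.

8 -> 7 -> 2 -> 3 -> 4 -> 9 -> 10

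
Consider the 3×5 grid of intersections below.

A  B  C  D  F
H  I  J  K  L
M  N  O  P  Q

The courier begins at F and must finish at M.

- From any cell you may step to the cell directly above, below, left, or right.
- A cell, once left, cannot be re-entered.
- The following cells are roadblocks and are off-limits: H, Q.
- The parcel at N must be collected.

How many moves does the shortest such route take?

6

Any route passes through N somewhere between F and M. Summing Manhattan distances along the two legs (F → N → M) gives a lower bound of 5 + 1 = 6 moves.
A route of 6 moves achieves this: F → L → K → P → O → N → M.
Since 6 matches the lower bound, it is optimal.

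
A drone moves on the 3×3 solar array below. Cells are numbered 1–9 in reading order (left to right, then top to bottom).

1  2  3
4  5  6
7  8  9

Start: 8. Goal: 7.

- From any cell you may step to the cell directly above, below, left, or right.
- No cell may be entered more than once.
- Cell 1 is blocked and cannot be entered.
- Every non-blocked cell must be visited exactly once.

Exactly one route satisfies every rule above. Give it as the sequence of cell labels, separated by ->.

Need to visit all 8 open cells exactly once, starting at 8 and ending at 7.
Cell 9 has only two open neighbours (6 and 8), so the path must pass straight through it: one of those is the cell it's entered from and the other is where it exits.
Route from 8: right 1 to 9, up 2 to 3, left 1 to 2, down 1 to 5, left 1 to 4, down 1 to 7 — 7 moves in all.
Check: all 8 open cells covered.

8 -> 9 -> 6 -> 3 -> 2 -> 5 -> 4 -> 7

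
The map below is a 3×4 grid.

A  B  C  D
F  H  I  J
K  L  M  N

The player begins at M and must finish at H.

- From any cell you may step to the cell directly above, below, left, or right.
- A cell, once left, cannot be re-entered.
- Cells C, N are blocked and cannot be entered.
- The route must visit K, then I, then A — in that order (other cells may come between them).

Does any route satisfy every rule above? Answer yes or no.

Even ignoring the required order, no revisit-free route from M to H manages to pass through all of K, I, and A: branching out from M, every path either misses one of them or, having collected them, can no longer reach H without re-entering a cell.

no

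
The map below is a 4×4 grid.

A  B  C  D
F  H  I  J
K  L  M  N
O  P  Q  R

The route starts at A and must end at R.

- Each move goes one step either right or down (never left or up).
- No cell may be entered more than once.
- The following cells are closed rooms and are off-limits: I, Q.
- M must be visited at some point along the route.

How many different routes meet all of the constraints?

3

A right/down-only route from A to R makes exactly 3 down-moves and 3 right-moves in some order.
With no other constraints that would be C(6,3) = 20 routes.
Split at M and multiply the segment counts (each segment already excludes blocked cells): A→M: 3; M→R: 1; product = 3.
That gives 3 routes.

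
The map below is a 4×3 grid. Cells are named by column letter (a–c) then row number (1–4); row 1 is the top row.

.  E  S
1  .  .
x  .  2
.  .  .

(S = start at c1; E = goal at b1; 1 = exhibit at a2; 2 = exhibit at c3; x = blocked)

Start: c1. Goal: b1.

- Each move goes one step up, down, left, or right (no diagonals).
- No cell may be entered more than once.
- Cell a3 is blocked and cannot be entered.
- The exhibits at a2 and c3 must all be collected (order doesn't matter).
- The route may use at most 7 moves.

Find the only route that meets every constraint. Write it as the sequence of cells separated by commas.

The budget equals the shortest possible length, so every move has to be on a shortest route through the required cells.
Route from c1: 2× down (reaching c3), left to b3, up to b2, left to a2, up to a1, right to b1 — 7 moves in all.
Check: all required cells visited; 7 ≤ 7 moves.

c1, c2, c3, b3, b2, a2, a1, b1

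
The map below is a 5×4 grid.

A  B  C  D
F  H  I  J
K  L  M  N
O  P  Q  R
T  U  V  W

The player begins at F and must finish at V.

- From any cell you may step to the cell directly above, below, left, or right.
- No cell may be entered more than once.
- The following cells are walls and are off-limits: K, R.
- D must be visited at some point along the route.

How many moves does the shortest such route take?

Any route passes through D somewhere between F and V. Summing Manhattan distances along the two legs (F → D → V) gives a lower bound of 4 + 5 = 9 moves.
A route of 9 moves achieves this: F → A → B → C → D → J → N → M → Q → V.
Since 9 matches the lower bound, it is optimal.

9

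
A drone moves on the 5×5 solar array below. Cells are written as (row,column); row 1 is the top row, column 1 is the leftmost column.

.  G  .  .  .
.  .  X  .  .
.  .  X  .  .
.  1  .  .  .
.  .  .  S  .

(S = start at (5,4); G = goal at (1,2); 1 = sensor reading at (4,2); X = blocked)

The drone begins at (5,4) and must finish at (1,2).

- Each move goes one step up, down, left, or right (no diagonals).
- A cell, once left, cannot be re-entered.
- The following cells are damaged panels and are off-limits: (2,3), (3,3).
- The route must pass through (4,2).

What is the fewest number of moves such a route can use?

6

Any route passes through (4,2) somewhere between (5,4) and (1,2). Summing Manhattan distances along the two legs ((5,4) → (4,2) → (1,2)) gives a lower bound of 3 + 3 = 6 moves.
A route of 6 moves achieves this: (5,4) → (4,4) → (4,3) → (4,2) → (3,2) → (2,2) → (1,2).
Since 6 matches the lower bound, it is optimal.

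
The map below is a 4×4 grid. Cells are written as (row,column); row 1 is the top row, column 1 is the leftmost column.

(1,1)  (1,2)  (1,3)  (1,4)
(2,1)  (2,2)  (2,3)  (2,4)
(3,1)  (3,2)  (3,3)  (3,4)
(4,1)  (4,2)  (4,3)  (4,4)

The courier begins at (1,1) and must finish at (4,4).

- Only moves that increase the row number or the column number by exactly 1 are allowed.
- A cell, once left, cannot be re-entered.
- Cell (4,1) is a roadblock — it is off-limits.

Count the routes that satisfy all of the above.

19

A right/down-only route from (1,1) to (4,4) makes exactly 3 down-moves and 3 right-moves in some order.
With no other constraints that would be C(6,3) = 20 routes.
Subtract routes through each blocked cell (inclusion–exclusion for overlaps): − through (4,1): 1 → 19.
That gives 19 routes.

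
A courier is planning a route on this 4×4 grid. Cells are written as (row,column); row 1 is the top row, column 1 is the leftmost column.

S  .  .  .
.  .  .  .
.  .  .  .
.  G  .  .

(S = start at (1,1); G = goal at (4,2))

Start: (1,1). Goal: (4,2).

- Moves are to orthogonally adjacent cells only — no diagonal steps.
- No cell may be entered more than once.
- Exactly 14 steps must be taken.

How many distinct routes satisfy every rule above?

13

Need simple routes of exactly 14 moves from (1,1) to (4,2) (Manhattan distance 4, so 5 moves are spent on a detour and 5 undoing it).
Branch systematically from the start, pruning whenever the remaining move budget drops below the Manhattan distance to (4,2) or differs from it in parity. Grouping the completions by first move — via (2,1): 5; via (1,2): 8 — and summing: 5 + 8 = 13.
That gives 13 routes.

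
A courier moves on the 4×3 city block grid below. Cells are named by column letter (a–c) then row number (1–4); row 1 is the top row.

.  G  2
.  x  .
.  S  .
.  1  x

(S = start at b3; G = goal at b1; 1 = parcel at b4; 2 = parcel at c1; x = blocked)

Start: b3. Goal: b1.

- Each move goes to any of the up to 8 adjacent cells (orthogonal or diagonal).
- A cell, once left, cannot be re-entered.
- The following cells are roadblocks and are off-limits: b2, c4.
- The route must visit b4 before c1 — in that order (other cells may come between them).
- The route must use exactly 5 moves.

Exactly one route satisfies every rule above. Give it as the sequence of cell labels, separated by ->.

The waypoints must appear in the order b4, c1, with no cell reused.
Route from b3: down 1 to b4, up-right 1 to c3, up 2 to c1, left 1 to b1 — 5 moves in all.
Check: order respected (1 at step 1, 2 at step 4); 5 moves as required.

b3 -> b4 -> c3 -> c2 -> c1 -> b1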